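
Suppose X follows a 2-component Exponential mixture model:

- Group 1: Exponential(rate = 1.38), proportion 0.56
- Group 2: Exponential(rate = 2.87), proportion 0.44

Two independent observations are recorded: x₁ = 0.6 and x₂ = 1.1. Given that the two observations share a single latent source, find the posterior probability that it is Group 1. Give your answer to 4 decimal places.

0.7875

Posterior ∝ prior × likelihood, so P(k | x) ∝ π_k f_k(x); normalise over all components.
Since both observations come from the same component, the likelihood for component k is f_k(x₁)·f_k(x₂).
  p_1 = [0.602953] × [0.302427] = 0.182349
  p_2 = [0.512893] × [0.122128] = 0.0626385
Unnormalised posteriors:
  π_1·p_1 = 0.56 × 0.182349 = 0.102115
  π_2·p_2 = 0.44 × 0.0626385 = 0.0275609
Normaliser: 0.102115 + 0.0275609 = 0.129676
Responsibility of Group 1: 0.102115 / 0.129676 ≈ 0.7875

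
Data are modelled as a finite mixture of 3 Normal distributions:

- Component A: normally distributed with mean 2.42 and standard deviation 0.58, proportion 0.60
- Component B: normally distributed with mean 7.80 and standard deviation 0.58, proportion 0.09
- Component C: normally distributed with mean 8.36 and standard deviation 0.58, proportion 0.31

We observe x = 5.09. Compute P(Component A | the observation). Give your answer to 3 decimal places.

P(component k | x) = π_k·f_k(x) / marginal(x), where marginal(x) = Σ_j π_j·f_j(x).
Normal densities:
  L_A = 1.7209e-05
  L_B = 1.24981e-05
  L_C = 8.61355e-08
Prior × likelihood for each component:
  π_A·L_A = 0.60 × 1.7209e-05 = 1.03254e-05
  π_B·L_B = 0.09 × 1.24981e-05 = 1.12483e-06
  π_C·L_C = 0.31 × 8.61355e-08 = 2.6702e-08
Evidence: 1.03254e-05 + 1.12483e-06 + 2.6702e-08 = 1.14769e-05
Responsibility of Component A: 1.03254e-05 / 1.14769e-05 ≈ 0.900

0.900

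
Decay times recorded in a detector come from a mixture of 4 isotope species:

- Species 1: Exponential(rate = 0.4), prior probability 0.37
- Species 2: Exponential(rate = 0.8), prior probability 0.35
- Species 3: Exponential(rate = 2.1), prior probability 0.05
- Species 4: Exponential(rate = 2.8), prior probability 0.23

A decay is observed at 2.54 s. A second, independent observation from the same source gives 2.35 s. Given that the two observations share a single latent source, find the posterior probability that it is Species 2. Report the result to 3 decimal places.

The responsibility of component k is π_k f_k(x) divided by Σ_j π_j f_j(x).
Since both observations come from the same component, the likelihood for component k is f_k(x₁)·f_k(x₂).
  L_1 = [0.144816] × [0.156251] = 0.0226277
  L_2 = [0.104858] × [0.122072] = 0.0128003
  L_3 = [0.0101319] × [0.0151] = 0.000152992
  L_4 = [0.00228274] × [0.00388598] = 8.87066e-06
Multiply by the mixture weights:
  π_1·L_1 = 0.37 × 0.0226277 = 0.00837224
  π_2·L_2 = 0.35 × 0.0128003 = 0.0044801
  π_3·L_3 = 0.05 × 0.000152992 = 7.6496e-06
  π_4·L_4 = 0.23 × 8.87066e-06 = 2.04025e-06
Evidence: 0.00837224 + 0.0044801 + 7.6496e-06 + 2.04025e-06 = 0.012862
P(Species 2 | x₁,x₂) = 0.0044801 / 0.012862 ≈ 0.348

0.348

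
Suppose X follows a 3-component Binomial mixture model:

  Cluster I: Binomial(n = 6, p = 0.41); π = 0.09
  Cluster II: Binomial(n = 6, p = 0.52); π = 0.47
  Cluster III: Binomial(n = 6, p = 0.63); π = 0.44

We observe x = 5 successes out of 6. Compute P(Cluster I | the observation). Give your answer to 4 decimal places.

Apply Bayes' rule: the posterior for each component is proportional to its prior times its likelihood at x.
Component likelihoods at x = 5 successes out of 6:
  L_I = C(6,5)·0.41^5·0.59^1 = 6·0.0115856·0.59 = 0.0410131
  L_II = C(6,5)·0.52^5·0.48^1 = 6·0.0380204·0.48 = 0.109499
  L_III = C(6,5)·0.63^5·0.37^1 = 6·0.0992437·0.37 = 0.220321
Prior × likelihood for each component:
  π_I·L_I = 0.09 × 0.0410131 = 0.00369118
  π_II·L_II = 0.47 × 0.109499 = 0.0514644
  π_III·L_III = 0.44 × 0.220321 = 0.0969412
Denominator: 0.00369118 + 0.0514644 + 0.0969412 = 0.152097
P(Cluster I | x) = 0.00369118 / 0.152097 ≈ 0.0243

0.0243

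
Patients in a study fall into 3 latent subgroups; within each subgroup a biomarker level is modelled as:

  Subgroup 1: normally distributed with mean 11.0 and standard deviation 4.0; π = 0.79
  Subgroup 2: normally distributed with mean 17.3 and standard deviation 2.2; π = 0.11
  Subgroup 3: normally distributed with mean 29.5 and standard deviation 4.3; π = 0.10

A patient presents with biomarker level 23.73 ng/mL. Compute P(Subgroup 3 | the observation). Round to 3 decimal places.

The responsibility of component k is π_k f_k(x) divided by Σ_j π_j f_j(x).
Normal densities:
  f_1 = (1/(4.0·√(2π)))·exp(−(23.73−11.0)²/(2·4.0²)) = 0.099736·exp(-5.06415) = 0.000630255
  f_2 = (1/(2.2·√(2π)))·exp(−(23.73−17.3)²/(2·2.2²)) = 0.181337·exp(-4.27117) = 0.00253246
  f_3 = (1/(4.3·√(2π)))·exp(−(23.73−29.5)²/(2·4.3²)) = 0.092777·exp(-0.90029) = 0.0377093
Unnormalised posteriors:
  π_1·f_1 = 0.79 × 0.000630255 = 0.000497901
  π_2·f_2 = 0.11 × 0.00253246 = 0.000278571
  π_3·f_3 = 0.10 × 0.0377093 = 0.00377093
Normaliser: 0.000497901 + 0.000278571 + 0.00377093 = 0.0045474
Responsibility of Subgroup 3: 0.00377093 / 0.0045474 ≈ 0.829

0.829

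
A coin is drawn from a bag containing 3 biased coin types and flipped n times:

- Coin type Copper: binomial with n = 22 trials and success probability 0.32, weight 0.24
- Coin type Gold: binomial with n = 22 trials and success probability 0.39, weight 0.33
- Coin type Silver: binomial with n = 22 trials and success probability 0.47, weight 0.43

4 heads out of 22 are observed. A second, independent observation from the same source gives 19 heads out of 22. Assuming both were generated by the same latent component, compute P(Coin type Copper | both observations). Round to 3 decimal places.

Posterior ∝ prior × likelihood, so P(k | x) ∝ w_k f_k(x); normalise over all components.
Since both observations come from the same component, the likelihood for component k is f_k(x₁)·f_k(x₂).
  f_Copper = [C(22,4)·0.32^4·0.68^18 = 7315·0.0104858·0.000966408 = 0.0741267] × [1.91821e-07] = 1.42191e-08
  f_Gold = [C(22,4)·0.39^4·0.61^18 = 7315·0.0231344·0.000136753 = 0.0231425] × [5.93933e-06] = 1.37451e-07
  f_Silver = [C(22,4)·0.47^4·0.53^18 = 7315·0.0487968·1.08884e-05 = 0.00388661] × [0.000134961] = 5.24541e-07
Weight by the priors:
  w_Copper·f_Copper = 0.24 × 1.42191e-08 = 3.41258e-09
  w_Gold·f_Gold = 0.33 × 1.37451e-07 = 4.53588e-08
  w_Silver·f_Silver = 0.43 × 5.24541e-07 = 2.25552e-07
Sum: 3.41258e-09 + 4.53588e-08 + 2.25552e-07 = 2.74324e-07
Responsibility of Coin type Copper: 3.41258e-09 / 2.74324e-07 ≈ 0.012

0.012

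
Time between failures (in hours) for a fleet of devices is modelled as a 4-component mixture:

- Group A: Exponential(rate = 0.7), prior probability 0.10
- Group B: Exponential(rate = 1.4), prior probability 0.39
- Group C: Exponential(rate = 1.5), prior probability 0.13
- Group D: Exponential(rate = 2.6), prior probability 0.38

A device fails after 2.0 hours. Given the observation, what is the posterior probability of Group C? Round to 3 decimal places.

0.148

P(component k | x) = P(Z=k)·f_k(x) / marginal(x), where marginal(x) = Σ_j P(Z=j)·f_j(x).
Exponential densities:
  L_A = 0.7·e^(−0.7·2.0) = 0.7·e^(−1.4000) = 0.172618
  L_B = 1.4·e^(−1.4·2.0) = 1.4·e^(−2.8000) = 0.0851341
  L_C = 1.5·e^(−1.5·2.0) = 1.5·e^(−3.0000) = 0.0746806
  L_D = 2.6·e^(−2.6·2.0) = 2.6·e^(−5.2000) = 0.0143431
Multiply by the mixture weights:
  P(Z=A)·L_A = 0.10 × 0.172618 = 0.0172618
  P(Z=B)·L_B = 0.39 × 0.0851341 = 0.0332023
  P(Z=C)·L_C = 0.13 × 0.0746806 = 0.00970848
  P(Z=D)·L_D = 0.38 × 0.0143431 = 0.00545037
Marginal: 0.0172618 + 0.0332023 + 0.00970848 + 0.00545037 = 0.0656229
P(Group C | x) ≈ 0.148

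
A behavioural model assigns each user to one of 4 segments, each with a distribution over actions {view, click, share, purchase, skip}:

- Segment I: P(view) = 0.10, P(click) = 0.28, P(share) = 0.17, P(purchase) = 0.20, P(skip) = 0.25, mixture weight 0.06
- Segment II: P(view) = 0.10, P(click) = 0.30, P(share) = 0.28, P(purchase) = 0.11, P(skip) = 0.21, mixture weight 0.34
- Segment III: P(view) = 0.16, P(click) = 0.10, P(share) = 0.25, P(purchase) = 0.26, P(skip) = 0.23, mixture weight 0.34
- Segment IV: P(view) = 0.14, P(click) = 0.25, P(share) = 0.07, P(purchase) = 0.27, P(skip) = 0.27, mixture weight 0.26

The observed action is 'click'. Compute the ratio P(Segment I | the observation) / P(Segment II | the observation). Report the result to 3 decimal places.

The posterior odds equal the prior odds times the likelihood ratio: (P(Z=i)/P(Z=j))·(f_i(x)/f_j(x)).
Categorical probabilities:
  L_I = P(click | comp) = 0.28
  L_II = P(click | comp) = 0.30
  L_III = P(click | comp) = 0.10
  L_IV = P(click | comp) = 0.25
Posterior odds = (P(Z=I)·L_I) / (P(Z=II)·L_II) = (0.06·0.28) / (0.34·0.3) = 0.0168 / 0.102 ≈ 0.165

0.165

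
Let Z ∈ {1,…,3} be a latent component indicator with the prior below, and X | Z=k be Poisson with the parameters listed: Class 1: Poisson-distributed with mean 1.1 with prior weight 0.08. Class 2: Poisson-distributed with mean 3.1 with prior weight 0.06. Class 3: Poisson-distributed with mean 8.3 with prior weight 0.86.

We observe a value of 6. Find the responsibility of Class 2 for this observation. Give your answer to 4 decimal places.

Posterior ∝ prior × likelihood, so P(k | x) ∝ w_k f_k(x); normalise over all components.
Poisson probabilities:
  p_1 = e^(−1.1)·1.1^6/6! = 0.00081903
  p_2 = e^(−3.1)·3.1^6/6! = 0.0555296
  p_3 = e^(−8.3)·8.3^6/6! = 0.112847
Prior × likelihood for each component:
  w_1·p_1 = 0.08 × 0.00081903 = 6.55224e-05
  w_2·p_2 = 0.06 × 0.0555296 = 0.00333178
  w_3·p_3 = 0.86 × 0.112847 = 0.0970488
Marginal: 6.55224e-05 + 0.00333178 + 0.0970488 = 0.100446
So the posterior for Class 2 is 0.00333178 / 0.100446 ≈ 0.0332.

0.0332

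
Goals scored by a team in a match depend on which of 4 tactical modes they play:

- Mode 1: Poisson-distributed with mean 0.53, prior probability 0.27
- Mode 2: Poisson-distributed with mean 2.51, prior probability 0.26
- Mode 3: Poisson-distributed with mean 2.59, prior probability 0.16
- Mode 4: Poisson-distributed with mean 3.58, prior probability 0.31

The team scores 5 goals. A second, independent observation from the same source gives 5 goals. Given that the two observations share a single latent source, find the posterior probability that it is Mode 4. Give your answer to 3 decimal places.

The responsibility of component k is π_k f_k(x) divided by Σ_j π_j f_j(x).
Since both observations come from the same component, the likelihood for component k is f_k(x₁)·f_k(x₂).
  p_1 = [e^(−0.53)·0.53^5/5! = 0.000205127] × [0.000205127] = 4.20769e-08
  p_2 = [e^(−2.51)·2.51^5/5! = 0.0674696] × [0.0674696] = 0.00455215
  p_3 = [e^(−2.59)·2.59^5/5! = 0.072861] × [0.072861] = 0.00530872
  p_4 = [e^(−3.58)·3.58^5/5! = 0.136603] × [0.136603] = 0.0186603
Multiply by the mixture weights:
  π_1·p_1 = 0.27 × 4.20769e-08 = 1.13608e-08
  π_2·p_2 = 0.26 × 0.00455215 = 0.00118356
  π_3·p_3 = 0.16 × 0.00530872 = 0.000849395
  π_4·p_4 = 0.31 × 0.0186603 = 0.0057847
Normaliser: 1.13608e-08 + 0.00118356 + 0.000849395 + 0.0057847 = 0.00781767
Responsibility of Mode 4: 0.0057847 / 0.00781767 ≈ 0.740

0.740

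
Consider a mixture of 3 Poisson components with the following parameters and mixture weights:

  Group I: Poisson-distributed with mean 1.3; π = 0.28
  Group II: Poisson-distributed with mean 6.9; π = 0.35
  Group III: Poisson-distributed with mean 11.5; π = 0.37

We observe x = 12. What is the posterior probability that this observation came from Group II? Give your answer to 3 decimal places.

Apply Bayes' rule: the posterior for each component is proportional to its prior times its likelihood at x.
Component likelihoods at x = 12:
  f_I = 1.32556e-08
  f_II = 0.0245031
  f_III = 0.113149
Weight by the priors:
  w_I·f_I = 0.28 × 1.32556e-08 = 3.71158e-09
  w_II·f_II = 0.35 × 0.0245031 = 0.00857607
  w_III·f_III = 0.37 × 0.113149 = 0.0418651
Evidence: 3.71158e-09 + 0.00857607 + 0.0418651 = 0.0504412
So the posterior for Group II is 0.00857607 / 0.0504412 ≈ 0.170.

0.170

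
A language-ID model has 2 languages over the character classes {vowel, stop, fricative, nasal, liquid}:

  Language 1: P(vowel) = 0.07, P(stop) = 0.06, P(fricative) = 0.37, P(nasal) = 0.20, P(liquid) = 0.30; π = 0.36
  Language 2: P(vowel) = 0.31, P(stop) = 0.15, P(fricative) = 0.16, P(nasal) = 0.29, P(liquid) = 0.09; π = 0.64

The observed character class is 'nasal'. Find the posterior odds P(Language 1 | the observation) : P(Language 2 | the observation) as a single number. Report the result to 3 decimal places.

Posterior odds = (π_i f_i(x)) / (π_j f_j(x)); the normalising sum cancels.
Component likelihoods at x = 'nasal':
  f_1 = P(nasal | comp) = 0.20
  f_2 = P(nasal | comp) = 0.29
Odds = (0.36/0.64) × (0.2/0.29) = 0.5625 × 0.689655 ≈ 0.388

0.388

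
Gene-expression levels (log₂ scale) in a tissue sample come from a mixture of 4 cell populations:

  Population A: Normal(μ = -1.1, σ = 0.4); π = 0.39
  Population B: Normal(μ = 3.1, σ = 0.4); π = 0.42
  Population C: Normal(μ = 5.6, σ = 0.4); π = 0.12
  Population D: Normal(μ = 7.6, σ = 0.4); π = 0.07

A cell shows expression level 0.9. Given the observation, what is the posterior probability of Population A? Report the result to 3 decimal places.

P(component k | x) = π_k·f_k(x) / marginal(x), where marginal(x) = Σ_j π_j·f_j(x).
Normal densities:
  L_A = (1/(0.4·√(2π)))·exp(−(0.9−-1.1)²/(2·0.4²)) = 0.997356·exp(-12.50000) = 3.7168e-06
  L_B = (1/(0.4·√(2π)))·exp(−(0.9−3.1)²/(2·0.4²)) = 0.997356·exp(-15.12500) = 2.69244e-07
  L_C = (1/(0.4·√(2π)))·exp(−(0.9−5.6)²/(2·0.4²)) = 0.997356·exp(-69.03125) = 1.04462e-30
  L_D = (1/(0.4·√(2π)))·exp(−(0.9−7.6)²/(2·0.4²)) = 0.997356·exp(-140.28125) = 1.18981e-61
Prior × likelihood for each component:
  π_A·L_A = 0.39 × 3.7168e-06 = 1.44955e-06
  π_B·L_B = 0.42 × 2.69244e-07 = 1.13082e-07
  π_C·L_C = 0.12 × 1.04462e-30 = 1.25355e-31
  π_D·L_D = 0.07 × 1.18981e-61 = 8.32866e-63
Normaliser: 1.44955e-06 + 1.13082e-07 + 1.25355e-31 + 8.32866e-63 = 1.56263e-06
P(Population A | 0.9) ≈ 0.928

0.928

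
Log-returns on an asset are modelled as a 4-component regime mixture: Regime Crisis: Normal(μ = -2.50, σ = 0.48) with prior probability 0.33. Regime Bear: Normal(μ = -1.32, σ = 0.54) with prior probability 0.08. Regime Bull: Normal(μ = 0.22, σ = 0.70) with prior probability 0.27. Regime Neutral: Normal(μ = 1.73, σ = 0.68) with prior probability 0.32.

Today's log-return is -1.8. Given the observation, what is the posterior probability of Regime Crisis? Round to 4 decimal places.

0.6917

The responsibility of component k is π_k f_k(x) divided by Σ_j π_j f_j(x).
Evaluate each component's likelihood at the observed value:
  p_Crisis = (1/(0.48·√(2π)))·exp(−(-1.8−-2.50)²/(2·0.48²)) = 0.831130·exp(-1.06337) = 0.286982
  p_Bear = (1/(0.54·√(2π)))·exp(−(-1.8−-1.32)²/(2·0.54²)) = 0.738782·exp(-0.39506) = 0.497672
  p_Bull = (1/(0.70·√(2π)))·exp(−(-1.8−0.22)²/(2·0.70²)) = 0.569918·exp(-4.16367) = 0.00886241
  p_Neutral = (1/(0.68·√(2π)))·exp(−(-1.8−1.73)²/(2·0.68²)) = 0.586680·exp(-13.47416) = 8.25371e-07
Prior × likelihood for each component:
  π_Crisis·p_Crisis = 0.33 × 0.286982 = 0.0947039
  π_Bear·p_Bear = 0.08 × 0.497672 = 0.0398138
  π_Bull·p_Bull = 0.27 × 0.00886241 = 0.00239285
  π_Neutral·p_Neutral = 0.32 × 8.25371e-07 = 2.64119e-07
Denominator: 0.0947039 + 0.0398138 + 0.00239285 + 2.64119e-07 = 0.136911
So the posterior for Regime Crisis is 0.0947039 / 0.136911 ≈ 0.6917.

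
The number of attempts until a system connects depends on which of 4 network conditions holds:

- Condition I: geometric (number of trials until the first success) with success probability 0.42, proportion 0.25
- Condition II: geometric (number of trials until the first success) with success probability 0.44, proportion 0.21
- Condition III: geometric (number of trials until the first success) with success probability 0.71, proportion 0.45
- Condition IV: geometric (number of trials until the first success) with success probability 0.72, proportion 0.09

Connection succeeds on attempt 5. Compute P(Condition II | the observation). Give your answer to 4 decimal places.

By Bayes' theorem, P(k | x) = π_k f_k(x) / Σ_j π_j f_j(x).
Evaluate each component's likelihood at the observed value:
  f_I = 0.0475293
  f_II = 0.0432718
  f_III = 0.0050217
  f_IV = 0.00442552
Unnormalised posteriors:
  π_I·f_I = 0.25 × 0.0475293 = 0.0118823
  π_II·f_II = 0.21 × 0.0432718 = 0.00908707
  π_III·f_III = 0.45 × 0.0050217 = 0.00225976
  π_IV·f_IV = 0.09 × 0.00442552 = 0.000398297
Evidence: 0.0118823 + 0.00908707 + 0.00225976 + 0.000398297 = 0.0236275
Responsibility of Condition II: 0.00908707 / 0.0236275 ≈ 0.3846

0.3846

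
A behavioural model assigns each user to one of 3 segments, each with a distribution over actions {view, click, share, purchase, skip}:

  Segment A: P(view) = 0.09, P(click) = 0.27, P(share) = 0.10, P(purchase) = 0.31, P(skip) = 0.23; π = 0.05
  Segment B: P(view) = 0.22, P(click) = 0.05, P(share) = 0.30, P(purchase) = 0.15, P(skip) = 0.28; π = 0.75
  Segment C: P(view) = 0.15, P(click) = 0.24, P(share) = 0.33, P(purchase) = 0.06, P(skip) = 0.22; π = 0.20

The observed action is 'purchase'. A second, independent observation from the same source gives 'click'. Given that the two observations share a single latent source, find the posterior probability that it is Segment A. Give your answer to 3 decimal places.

0.330

Apply Bayes' rule: the posterior for each component is proportional to its prior times its likelihood at x.
Since both observations come from the same component, the likelihood for component k is f_k(x₁)·f_k(x₂).
  L_A = [0.31] × [0.27] = 0.0837
  L_B = [0.15] × [0.05] = 0.0075
  L_C = [0.06] × [0.24] = 0.0144
Weight by the priors:
  π_A·L_A = 0.05 × 0.0837 = 0.004185
  π_B·L_B = 0.75 × 0.0075 = 0.005625
  π_C·L_C = 0.20 × 0.0144 = 0.00288
Normaliser: 0.004185 + 0.005625 + 0.00288 = 0.01269
Responsibility of Segment A: 0.004185 / 0.01269 ≈ 0.330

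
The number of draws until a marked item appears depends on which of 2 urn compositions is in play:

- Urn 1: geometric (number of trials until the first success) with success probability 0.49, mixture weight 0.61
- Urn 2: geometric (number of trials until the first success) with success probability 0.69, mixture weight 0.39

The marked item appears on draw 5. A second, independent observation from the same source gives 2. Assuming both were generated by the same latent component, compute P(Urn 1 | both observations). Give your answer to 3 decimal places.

The responsibility of component k is π_k f_k(x) divided by Σ_j π_j f_j(x).
Since both observations come from the same component, the likelihood for component k is f_k(x₁)·f_k(x₂).
  L_1 = [0.0331495] × [0.2499] = 0.00828406
  L_2 = [0.00637229] × [0.2139] = 0.00136303
Unnormalised posteriors:
  π_1·L_1 = 0.61 × 0.00828406 = 0.00505327
  π_2·L_2 = 0.39 × 0.00136303 = 0.000531583
Denominator: 0.00505327 + 0.000531583 = 0.00558486
Responsibility of Urn 1: 0.00505327 / 0.00558486 ≈ 0.905

0.905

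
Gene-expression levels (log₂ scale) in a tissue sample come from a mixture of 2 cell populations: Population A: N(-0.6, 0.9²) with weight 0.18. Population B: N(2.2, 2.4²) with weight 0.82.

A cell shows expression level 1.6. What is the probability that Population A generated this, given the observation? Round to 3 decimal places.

Apply Bayes' rule: the posterior for each component is proportional to its prior times its likelihood at x.
Component likelihoods at x = 1.6:
  L_A = (1/(0.9·√(2π)))·exp(−(1.6−-0.6)²/(2·0.9²)) = 0.443269·exp(-2.98765) = 0.0223432
  L_B = (1/(2.4·√(2π)))·exp(−(1.6−2.2)²/(2·2.4²)) = 0.166226·exp(-0.03125) = 0.161112
Prior × likelihood for each component:
  P(Z=A)·L_A = 0.18 × 0.0223432 = 0.00402178
  P(Z=B)·L_B = 0.82 × 0.161112 = 0.132112
Sum: 0.00402178 + 0.132112 = 0.136133
Responsibility of Population A: 0.00402178 / 0.136133 ≈ 0.030

0.030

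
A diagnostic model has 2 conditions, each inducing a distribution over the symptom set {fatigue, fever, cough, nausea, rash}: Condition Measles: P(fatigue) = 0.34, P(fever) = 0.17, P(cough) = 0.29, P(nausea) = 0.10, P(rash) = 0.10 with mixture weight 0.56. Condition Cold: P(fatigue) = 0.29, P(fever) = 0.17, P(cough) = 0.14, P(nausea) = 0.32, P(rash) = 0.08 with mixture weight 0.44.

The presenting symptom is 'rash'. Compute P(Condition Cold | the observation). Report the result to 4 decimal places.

P(component k | x) = π_k·f_k(x) / marginal(x), where marginal(x) = Σ_j π_j·f_j(x).
Component likelihoods at x = 'rash':
  L_Measles = 0.1
  L_Cold = 0.08
Prior × likelihood for each component:
  π_Measles·L_Measles = 0.56 × 0.1 = 0.056
  π_Cold·L_Cold = 0.44 × 0.08 = 0.0352
Evidence: 0.056 + 0.0352 = 0.0912
So the posterior for Condition Cold is 0.0352 / 0.0912 ≈ 0.3860.

0.3860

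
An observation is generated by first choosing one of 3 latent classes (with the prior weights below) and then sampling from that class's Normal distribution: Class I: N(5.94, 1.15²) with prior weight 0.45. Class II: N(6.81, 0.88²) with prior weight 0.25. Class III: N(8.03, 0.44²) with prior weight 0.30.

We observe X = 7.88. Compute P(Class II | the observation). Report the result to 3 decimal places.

By Bayes' theorem, P(k | x) = π_k f_k(x) / Σ_j π_j f_j(x).
Component likelihoods at x = 7.88:
  f_I = (1/(1.15·√(2π)))·exp(−(7.88−5.94)²/(2·1.15²)) = 0.346906·exp(-1.42291) = 0.0836084
  f_II = (1/(0.88·√(2π)))·exp(−(7.88−6.81)²/(2·0.88²)) = 0.453344·exp(-0.73922) = 0.216466
  f_III = (1/(0.44·√(2π)))·exp(−(7.88−8.03)²/(2·0.44²)) = 0.906687·exp(-0.05811) = 0.855501
Weight by the priors:
  π_I·f_I = 0.45 × 0.0836084 = 0.0376238
  π_II·f_II = 0.25 × 0.216466 = 0.0541165
  π_III·f_III = 0.30 × 0.855501 = 0.25665
Normaliser: 0.0376238 + 0.0541165 + 0.25665 = 0.348391
So the posterior for Class II is 0.0541165 / 0.348391 ≈ 0.155.

0.155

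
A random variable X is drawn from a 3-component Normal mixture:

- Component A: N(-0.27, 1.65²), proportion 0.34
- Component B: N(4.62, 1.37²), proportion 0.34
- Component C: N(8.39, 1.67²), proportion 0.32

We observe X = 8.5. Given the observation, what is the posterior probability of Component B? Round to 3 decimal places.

0.023

By Bayes' theorem, P(k | x) = P(Z=k) f_k(x) / Σ_j P(Z=j) f_j(x).
Component likelihoods at x = 8.5:
  L_A = 1.77352e-07
  L_B = 0.00527808
  L_C = 0.23837
Unnormalised posteriors:
  P(Z=A)·L_A = 0.34 × 1.77352e-07 = 6.02995e-08
  P(Z=B)·L_B = 0.34 × 0.00527808 = 0.00179455
  P(Z=C)·L_C = 0.32 × 0.23837 = 0.0762784
Sum: 6.02995e-08 + 0.00179455 + 0.0762784 = 0.078073
So the posterior for Component B is 0.00179455 / 0.078073 ≈ 0.023.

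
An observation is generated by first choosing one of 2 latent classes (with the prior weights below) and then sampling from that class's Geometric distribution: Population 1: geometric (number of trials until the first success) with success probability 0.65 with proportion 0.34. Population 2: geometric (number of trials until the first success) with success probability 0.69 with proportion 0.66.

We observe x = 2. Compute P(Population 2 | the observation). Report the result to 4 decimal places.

P(component k | x) = π_k·f_k(x) / marginal(x), where marginal(x) = Σ_j π_j·f_j(x).
Geometric probabilities:
  L_1 = 0.2275
  L_2 = 0.2139
Prior × likelihood for each component:
  π_1·L_1 = 0.34 × 0.2275 = 0.07735
  π_2·L_2 = 0.66 × 0.2139 = 0.141174
Denominator: 0.07735 + 0.141174 = 0.218524
P(Population 2 | 2) = 0.141174 / 0.218524 ≈ 0.6460

0.6460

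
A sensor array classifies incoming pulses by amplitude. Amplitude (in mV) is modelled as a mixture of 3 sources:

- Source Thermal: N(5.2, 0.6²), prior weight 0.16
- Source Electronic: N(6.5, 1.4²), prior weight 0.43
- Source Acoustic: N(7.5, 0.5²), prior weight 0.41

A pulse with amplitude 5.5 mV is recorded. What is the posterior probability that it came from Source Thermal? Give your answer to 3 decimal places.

Posterior ∝ prior × likelihood, so P(k | x) ∝ π_k f_k(x); normalise over all components.
Normal densities:
  L_Thermal = 0.586776
  L_Electronic = 0.220797
  L_Acoustic = 0.00026766
Multiply by the mixture weights:
  π_Thermal·L_Thermal = 0.16 × 0.586776 = 0.0938841
  π_Electronic·L_Electronic = 0.43 × 0.220797 = 0.0949426
  π_Acoustic·L_Acoustic = 0.41 × 0.00026766 = 0.000109741
Evidence: 0.0938841 + 0.0949426 + 0.000109741 = 0.188936
So the posterior for Source Thermal is 0.0938841 / 0.188936 ≈ 0.497.

0.497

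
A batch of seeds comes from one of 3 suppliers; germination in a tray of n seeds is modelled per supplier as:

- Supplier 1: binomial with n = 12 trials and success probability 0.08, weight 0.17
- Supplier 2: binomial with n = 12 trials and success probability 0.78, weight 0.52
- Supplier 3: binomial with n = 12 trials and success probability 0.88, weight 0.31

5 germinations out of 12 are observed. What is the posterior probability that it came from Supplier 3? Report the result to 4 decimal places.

By Bayes' theorem, P(k | x) = π_k f_k(x) / Σ_j π_j f_j(x).
Evaluate each component's likelihood at the observed value:
  f_1 = C(12,5)·0.08^5·0.92^7 = 792·3.2768e-06·0.557847 = 0.00144774
  f_2 = C(12,5)·0.78^5·0.22^7 = 792·0.288717·2.49436e-05 = 0.0057037
  f_3 = C(12,5)·0.88^5·0.12^7 = 792·0.527732·3.58318e-07 = 0.000149764
Multiply by the mixture weights:
  π_1·f_1 = 0.17 × 0.00144774 = 0.000246115
  π_2·f_2 = 0.52 × 0.0057037 = 0.00296593
  π_3·f_3 = 0.31 × 0.000149764 = 4.64268e-05
Denominator: 0.000246115 + 0.00296593 + 4.64268e-05 = 0.00325847
P(Supplier 3 | the observation) = 4.64268e-05 / 0.00325847 ≈ 0.0142

0.0142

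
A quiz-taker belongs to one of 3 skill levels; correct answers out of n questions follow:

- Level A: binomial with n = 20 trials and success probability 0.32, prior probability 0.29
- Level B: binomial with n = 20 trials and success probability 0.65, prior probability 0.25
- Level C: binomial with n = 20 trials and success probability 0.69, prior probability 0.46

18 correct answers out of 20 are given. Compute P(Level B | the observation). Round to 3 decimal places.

The responsibility of component k is π_k f_k(x) divided by Σ_j π_j f_j(x).
Evaluate each component's likelihood at the observed value:
  f_A = C(20,18)·0.32^18·0.68^2 = 190·1.23794e-09·0.4624 = 1.0876e-07
  f_B = C(20,18)·0.65^18·0.35^2 = 190·0.000428983·0.1225 = 0.00998459
  f_C = C(20,18)·0.69^18·0.31^2 = 190·0.00125685·0.0961 = 0.0229488
Unnormalised posteriors:
  π_A·f_A = 0.29 × 1.0876e-07 = 3.15405e-08
  π_B·f_B = 0.25 × 0.00998459 = 0.00249615
  π_C·f_C = 0.46 × 0.0229488 = 0.0105565
Evidence: 3.15405e-08 + 0.00249615 + 0.0105565 = 0.0130526
P(Level B | data) ≈ 0.191

0.191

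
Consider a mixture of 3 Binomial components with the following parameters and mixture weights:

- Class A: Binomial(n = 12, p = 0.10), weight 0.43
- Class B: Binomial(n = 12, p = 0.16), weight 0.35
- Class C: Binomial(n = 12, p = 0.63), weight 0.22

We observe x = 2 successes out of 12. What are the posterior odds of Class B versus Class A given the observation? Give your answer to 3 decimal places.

1.045

The posterior odds equal the prior odds times the likelihood ratio: (π_i/π_j)·(f_i(x)/f_j(x)).
Evaluate each component's likelihood at the observed value:
  p_A = C(12,2)·0.10^2·0.90^10 = 66·0.01·0.348678 = 0.230128
  p_B = C(12,2)·0.16^2·0.84^10 = 66·0.0256·0.174901 = 0.295513
  p_C = C(12,2)·0.63^2·0.37^10 = 66·0.3969·4.80858e-05 = 0.00125963
0.10343 / 0.0989549 ≈ 1.045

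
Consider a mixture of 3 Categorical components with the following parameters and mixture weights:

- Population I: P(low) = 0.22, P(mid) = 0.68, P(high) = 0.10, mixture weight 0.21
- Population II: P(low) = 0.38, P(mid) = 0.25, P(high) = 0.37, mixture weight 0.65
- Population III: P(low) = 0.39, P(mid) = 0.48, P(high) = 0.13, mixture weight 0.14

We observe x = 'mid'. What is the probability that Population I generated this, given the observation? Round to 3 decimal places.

0.383

P(component k | x) = π_k·f_k(x) / marginal(x), where marginal(x) = Σ_j π_j·f_j(x).
Component likelihoods at x = 'mid':
  p_I = P(mid | comp) = 0.68
  p_II = P(mid | comp) = 0.25
  p_III = P(mid | comp) = 0.48
Weight by the priors:
  π_I·p_I = 0.21 × 0.68 = 0.1428
  π_II·p_II = 0.65 × 0.25 = 0.1625
  π_III·p_III = 0.14 × 0.48 = 0.0672
Denominator: 0.1428 + 0.1625 + 0.0672 = 0.3725
So the posterior for Population I is 0.1428 / 0.3725 ≈ 0.383.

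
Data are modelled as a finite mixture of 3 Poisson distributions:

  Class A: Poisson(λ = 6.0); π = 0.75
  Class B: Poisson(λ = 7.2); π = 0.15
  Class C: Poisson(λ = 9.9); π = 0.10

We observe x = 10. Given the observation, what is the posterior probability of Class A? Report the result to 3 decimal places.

0.563

Posterior ∝ prior × likelihood, so P(k | x) ∝ P(Z=k) f_k(x); normalise over all components.
Component likelihoods at x = 10:
  p_A = e^(−6.0)·6.0^10/10! = 0.0413031
  p_B = e^(−7.2)·7.2^10/10! = 0.0770268
  p_C = e^(−9.9)·9.9^10/10! = 0.125047
Multiply by the mixture weights:
  P(Z=A)·p_A = 0.75 × 0.0413031 = 0.0309773
  P(Z=B)·p_B = 0.15 × 0.0770268 = 0.011554
  P(Z=C)·p_C = 0.10 × 0.125047 = 0.0125047
Marginal: 0.0309773 + 0.011554 + 0.0125047 = 0.055036
P(Class A | the observation) ≈ 0.563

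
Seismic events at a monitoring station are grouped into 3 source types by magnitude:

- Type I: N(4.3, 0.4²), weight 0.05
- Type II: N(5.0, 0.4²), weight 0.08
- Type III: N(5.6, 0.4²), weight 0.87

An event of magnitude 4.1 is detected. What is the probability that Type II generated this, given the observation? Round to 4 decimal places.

Apply Bayes' rule: the posterior for each component is proportional to its prior times its likelihood at x.
Evaluate each component's likelihood at the observed value:
  f_I = (1/(0.4·√(2π)))·exp(−(4.1−4.3)²/(2·0.4²)) = 0.997356·exp(-0.12500) = 0.880163
  f_II = (1/(0.4·√(2π)))·exp(−(4.1−5.0)²/(2·0.4²)) = 0.997356·exp(-2.53125) = 0.0793491
  f_III = (1/(0.4·√(2π)))·exp(−(4.1−5.6)²/(2·0.4²)) = 0.997356·exp(-7.03125) = 0.000881489
Weight by the priors:
  w_I·f_I = 0.05 × 0.880163 = 0.0440082
  w_II·f_II = 0.08 × 0.0793491 = 0.00634793
  w_III·f_III = 0.87 × 0.000881489 = 0.000766896
Evidence: 0.0440082 + 0.00634793 + 0.000766896 = 0.051123
P(Type II | the observation) ≈ 0.1242

0.1242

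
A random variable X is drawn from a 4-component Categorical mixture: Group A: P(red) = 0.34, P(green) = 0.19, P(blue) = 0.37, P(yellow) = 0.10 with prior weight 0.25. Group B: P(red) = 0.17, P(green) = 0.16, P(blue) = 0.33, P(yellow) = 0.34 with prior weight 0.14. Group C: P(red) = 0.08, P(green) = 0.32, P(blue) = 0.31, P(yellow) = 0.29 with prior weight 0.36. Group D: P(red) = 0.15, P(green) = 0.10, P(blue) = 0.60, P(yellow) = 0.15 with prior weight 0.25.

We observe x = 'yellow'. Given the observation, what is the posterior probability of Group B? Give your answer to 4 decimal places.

By Bayes' theorem, P(k | x) = w_k f_k(x) / Σ_j w_j f_j(x).
Evaluate each component's likelihood at the observed value:
  p_A = P(yellow | comp) = 0.10
  p_B = P(yellow | comp) = 0.34
  p_C = P(yellow | comp) = 0.29
  p_D = P(yellow | comp) = 0.15
Weight by the priors:
  w_A·p_A = 0.25 × 0.1 = 0.025
  w_B·p_B = 0.14 × 0.34 = 0.0476
  w_C·p_C = 0.36 × 0.29 = 0.1044
  w_D·p_D = 0.25 × 0.15 = 0.0375
Marginal: 0.025 + 0.0476 + 0.1044 + 0.0375 = 0.2145
Responsibility of Group B: 0.0476 / 0.2145 ≈ 0.2219

0.2219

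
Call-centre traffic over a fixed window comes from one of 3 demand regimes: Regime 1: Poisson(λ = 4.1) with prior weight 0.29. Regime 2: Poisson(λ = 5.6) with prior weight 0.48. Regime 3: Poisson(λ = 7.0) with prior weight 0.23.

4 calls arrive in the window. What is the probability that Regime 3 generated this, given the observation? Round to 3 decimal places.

Apply Bayes' rule: the posterior for each component is proportional to its prior times its likelihood at x.
Evaluate each component's likelihood at the observed value:
  L_1 = e^(−4.1)·4.1^4/4! = 0.195127
  L_2 = e^(−5.6)·5.6^4/4! = 0.151528
  L_3 = e^(−7.0)·7.0^4/4! = 0.0912262
Weight by the priors:
  π_1·L_1 = 0.29 × 0.195127 = 0.0565868
  π_2·L_2 = 0.48 × 0.151528 = 0.0727333
  π_3·L_3 = 0.23 × 0.0912262 = 0.020982
Normaliser: 0.0565868 + 0.0727333 + 0.020982 = 0.150302
Responsibility of Regime 3: 0.020982 / 0.150302 ≈ 0.140

0.140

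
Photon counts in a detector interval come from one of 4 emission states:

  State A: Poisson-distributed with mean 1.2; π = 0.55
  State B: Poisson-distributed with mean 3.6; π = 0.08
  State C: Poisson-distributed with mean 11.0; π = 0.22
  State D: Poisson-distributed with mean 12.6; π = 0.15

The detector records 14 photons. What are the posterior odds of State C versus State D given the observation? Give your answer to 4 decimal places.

Posterior odds = (P(Z=i) f_i(x)) / (P(Z=j) f_j(x)); the normalising sum cancels.
Poisson probabilities:
  L_A = 4.43584e-11
  L_B = 1.92472e-05
  L_C = 0.0727528
  L_D = 0.0983261
Posterior odds = (P(Z=C)·L_C) / (P(Z=D)·L_D) = (0.22·0.0727528) / (0.15·0.0983261) = 0.0160056 / 0.0147489 ≈ 1.0852

1.0852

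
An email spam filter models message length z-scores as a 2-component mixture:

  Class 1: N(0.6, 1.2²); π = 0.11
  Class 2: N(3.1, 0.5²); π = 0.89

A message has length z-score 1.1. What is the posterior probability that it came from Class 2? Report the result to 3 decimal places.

Apply Bayes' rule: the posterior for each component is proportional to its prior times its likelihood at x.
Component likelihoods at x = 1.1:
  p_1 = 0.30481
  p_2 = 0.00026766
Multiply by the mixture weights:
  P(Z=1)·p_1 = 0.11 × 0.30481 = 0.0335291
  P(Z=2)·p_2 = 0.89 × 0.00026766 = 0.000238218
Marginal: 0.0335291 + 0.000238218 = 0.0337674
So the posterior for Class 2 is 0.000238218 / 0.0337674 ≈ 0.007.

0.007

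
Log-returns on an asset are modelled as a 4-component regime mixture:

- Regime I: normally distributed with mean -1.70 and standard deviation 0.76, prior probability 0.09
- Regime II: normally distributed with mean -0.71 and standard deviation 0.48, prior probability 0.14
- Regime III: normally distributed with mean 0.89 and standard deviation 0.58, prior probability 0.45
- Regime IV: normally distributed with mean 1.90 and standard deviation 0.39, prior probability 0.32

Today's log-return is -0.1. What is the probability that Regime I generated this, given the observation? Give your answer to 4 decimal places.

Apply Bayes' rule: the posterior for each component is proportional to its prior times its likelihood at x.
Evaluate each component's likelihood at the observed value:
  p_I = 0.0572362
  p_II = 0.370657
  p_III = 0.16026
  p_IV = 1.9916e-06
Unnormalised posteriors:
  P(Z=I)·p_I = 0.09 × 0.0572362 = 0.00515126
  P(Z=II)·p_II = 0.14 × 0.370657 = 0.051892
  P(Z=III)·p_III = 0.45 × 0.16026 = 0.0721169
  P(Z=IV)·p_IV = 0.32 × 1.9916e-06 = 6.37311e-07
Marginal: 0.00515126 + 0.051892 + 0.0721169 + 6.37311e-07 = 0.129161
P(Regime I | the observation) = 0.00515126 / 0.129161 ≈ 0.0399

0.0399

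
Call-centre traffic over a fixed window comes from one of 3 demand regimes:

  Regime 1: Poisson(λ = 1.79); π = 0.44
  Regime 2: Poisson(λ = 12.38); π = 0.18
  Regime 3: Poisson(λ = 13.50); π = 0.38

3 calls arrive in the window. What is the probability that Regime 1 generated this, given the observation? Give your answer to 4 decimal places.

By Bayes' theorem, P(k | x) = P(Z=k) f_k(x) / Σ_j P(Z=j) f_j(x).
Evaluate each component's likelihood at the observed value:
  f_1 = 0.159596
  f_2 = 0.00132876
  f_3 = 0.000562179
Unnormalised posteriors:
  P(Z=1)·f_1 = 0.44 × 0.159596 = 0.070222
  P(Z=2)·f_2 = 0.18 × 0.00132876 = 0.000239176
  P(Z=3)·f_3 = 0.38 × 0.000562179 = 0.000213628
Evidence: 0.070222 + 0.000239176 + 0.000213628 = 0.0706748
Responsibility of Regime 1: 0.070222 / 0.0706748 ≈ 0.9936

0.9936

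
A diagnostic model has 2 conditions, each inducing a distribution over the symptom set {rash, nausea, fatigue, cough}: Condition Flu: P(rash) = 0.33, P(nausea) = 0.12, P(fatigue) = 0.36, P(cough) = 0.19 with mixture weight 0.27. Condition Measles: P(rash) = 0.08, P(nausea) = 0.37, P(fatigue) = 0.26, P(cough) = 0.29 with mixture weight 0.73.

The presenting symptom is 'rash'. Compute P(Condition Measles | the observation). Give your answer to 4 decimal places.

0.3959

The responsibility of component k is π_k f_k(x) divided by Σ_j π_j f_j(x).
Categorical probabilities:
  f_Flu = P(rash | comp) = 0.33
  f_Measles = P(rash | comp) = 0.08
Weight by the priors:
  π_Flu·f_Flu = 0.27 × 0.33 = 0.0891
  π_Measles·f_Measles = 0.73 × 0.08 = 0.0584
Sum: 0.0891 + 0.0584 = 0.1475
P(Condition Measles | 'rash') ≈ 0.3959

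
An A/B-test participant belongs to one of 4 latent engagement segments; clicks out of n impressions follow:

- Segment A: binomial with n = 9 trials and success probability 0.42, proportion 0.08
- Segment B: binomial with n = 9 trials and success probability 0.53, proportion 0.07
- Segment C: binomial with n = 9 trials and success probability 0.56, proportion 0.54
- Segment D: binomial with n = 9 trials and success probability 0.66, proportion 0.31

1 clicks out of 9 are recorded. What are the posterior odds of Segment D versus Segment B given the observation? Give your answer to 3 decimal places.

Posterior odds = (π_i f_i(x)) / (π_j f_j(x)); the normalising sum cancels.
Evaluate each component's likelihood at the observed value:
  f_A = 0.0484078
  f_B = 0.011358
  f_C = 0.0070803
  f_D = 0.00106076
0.000328836 / 0.000795059 ≈ 0.414

0.414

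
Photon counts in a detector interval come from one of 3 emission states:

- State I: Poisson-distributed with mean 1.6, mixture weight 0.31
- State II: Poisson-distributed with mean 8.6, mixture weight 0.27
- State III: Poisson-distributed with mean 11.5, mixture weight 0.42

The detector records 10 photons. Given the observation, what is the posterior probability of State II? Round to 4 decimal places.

0.3899

P(component k | x) = w_k·f_k(x) / marginal(x), where marginal(x) = Σ_j w_j·f_j(x).
Poisson probabilities:
  p_I = e^(−1.6)·1.6^10/10! = 6.11738e-06
  p_II = e^(−8.6)·8.6^10/10! = 0.112277
  p_III = e^(−11.5)·11.5^10/10! = 0.112935
Weight by the priors:
  w_I·p_I = 0.31 × 6.11738e-06 = 1.89639e-06
  w_II·p_II = 0.27 × 0.112277 = 0.0303147
  w_III·p_III = 0.42 × 0.112935 = 0.0474327
Denominator: 1.89639e-06 + 0.0303147 + 0.0474327 = 0.0777493
P(State II | data) = 0.0303147 / 0.0777493 ≈ 0.3899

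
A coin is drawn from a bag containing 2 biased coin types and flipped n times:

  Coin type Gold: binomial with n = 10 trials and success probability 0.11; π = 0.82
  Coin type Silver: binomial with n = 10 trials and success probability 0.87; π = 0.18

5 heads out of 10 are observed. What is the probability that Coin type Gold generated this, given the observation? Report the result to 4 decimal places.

By Bayes' theorem, P(k | x) = w_k f_k(x) / Σ_j w_j f_j(x).
Binomial probabilities:
  L_Gold = 0.00226628
  L_Silver = 0.00466352
Prior × likelihood for each component:
  w_Gold·L_Gold = 0.82 × 0.00226628 = 0.00185835
  w_Silver·L_Silver = 0.18 × 0.00466352 = 0.000839433
Sum: 0.00185835 + 0.000839433 = 0.00269778
P(Coin type Gold | x) = 0.00185835 / 0.00269778 ≈ 0.6888

0.6888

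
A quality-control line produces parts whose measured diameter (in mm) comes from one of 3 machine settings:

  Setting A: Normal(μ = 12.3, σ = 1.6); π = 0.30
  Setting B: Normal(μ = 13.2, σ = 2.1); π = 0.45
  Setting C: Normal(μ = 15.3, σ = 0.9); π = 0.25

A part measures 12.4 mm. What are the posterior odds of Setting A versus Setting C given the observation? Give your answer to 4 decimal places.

Since P(k|x) ∝ w_k f_k(x), the posterior odds are w_i f_i(x) / (w_j f_j(x)).
Normal densities:
  f_A = (1/(1.6·√(2π)))·exp(−(12.4−12.3)²/(2·1.6²)) = 0.249339·exp(-0.00195) = 0.248852
  f_B = (1/(2.1·√(2π)))·exp(−(12.4−13.2)²/(2·2.1²)) = 0.189973·exp(-0.07256) = 0.176676
  f_C = (1/(0.9·√(2π)))·exp(−(12.4−15.3)²/(2·0.9²)) = 0.443269·exp(-5.19136) = 0.00246655
Odds = (0.30/0.25) × (0.248852/0.00246655) = 1.2 × 100.891 ≈ 121.0692

121.0692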